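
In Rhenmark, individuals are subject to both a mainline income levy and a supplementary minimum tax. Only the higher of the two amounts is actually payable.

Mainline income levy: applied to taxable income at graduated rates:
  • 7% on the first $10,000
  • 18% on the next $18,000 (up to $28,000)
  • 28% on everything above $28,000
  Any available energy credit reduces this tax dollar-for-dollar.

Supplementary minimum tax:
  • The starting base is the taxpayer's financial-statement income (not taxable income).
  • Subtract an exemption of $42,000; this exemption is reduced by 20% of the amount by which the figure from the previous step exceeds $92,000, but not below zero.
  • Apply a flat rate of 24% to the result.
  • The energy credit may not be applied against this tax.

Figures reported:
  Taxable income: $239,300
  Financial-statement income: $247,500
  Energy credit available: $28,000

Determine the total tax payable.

Supplementary minimum tax:
  Base (financial-statement income): $247,500
  Exemption: $42,000 − 20% × ($247,500 − $92,000) = $42,000 − $31,100 = $10,900
  Base: $247,500 − $10,900 = $236,600
  $236,600 × 24% = $56,784

Mainline income levy:
  $10,000 × 7% = $700
  $18,000 × 18% = $3,240
  $211,300 × 28% = $59,164
  → $63,104
  Less energy credit $28,000 → $35,104

$56,784 > $35,104, so the supplementary minimum tax is the binding amount.

$56,784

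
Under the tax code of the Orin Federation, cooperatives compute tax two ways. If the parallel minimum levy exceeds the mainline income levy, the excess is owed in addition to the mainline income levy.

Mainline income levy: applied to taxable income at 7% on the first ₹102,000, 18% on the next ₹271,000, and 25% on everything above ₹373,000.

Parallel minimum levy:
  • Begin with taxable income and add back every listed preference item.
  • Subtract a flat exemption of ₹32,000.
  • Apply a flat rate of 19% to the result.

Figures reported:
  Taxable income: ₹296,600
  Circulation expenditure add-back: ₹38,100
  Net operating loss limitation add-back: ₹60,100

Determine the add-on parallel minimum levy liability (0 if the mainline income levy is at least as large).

₹26,764

Parallel minimum levy:
  Adjusted income: ₹296,600 + ₹38,100 + ₹60,100 = ₹394,800
  Less exemption ₹32,000 → base ₹362,800
  ₹362,800 × 19% = ₹68,932

Mainline income levy:
  ₹102,000 × 7% = ₹7,140
  ₹194,600 × 18% = ₹35,028
  → ₹42,168

Excess of parallel minimum levy over mainline income levy: ₹68,932 − ₹42,168 = ₹26,764.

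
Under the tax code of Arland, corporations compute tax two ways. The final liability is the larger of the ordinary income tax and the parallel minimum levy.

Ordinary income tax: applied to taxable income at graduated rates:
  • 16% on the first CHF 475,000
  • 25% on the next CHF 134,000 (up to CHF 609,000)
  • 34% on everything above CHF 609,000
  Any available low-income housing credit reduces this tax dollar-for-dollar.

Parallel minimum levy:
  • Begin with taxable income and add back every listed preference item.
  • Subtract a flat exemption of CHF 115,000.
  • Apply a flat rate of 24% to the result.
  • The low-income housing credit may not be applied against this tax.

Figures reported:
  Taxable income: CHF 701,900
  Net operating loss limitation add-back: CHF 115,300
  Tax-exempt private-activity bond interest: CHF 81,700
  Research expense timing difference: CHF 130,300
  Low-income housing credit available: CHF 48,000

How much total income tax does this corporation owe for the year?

Parallel minimum levy:
  Adjusted income: CHF 701,900 + CHF 115,300 + CHF 81,700 + CHF 130,300 = CHF 1,029,200
  Less exemption CHF 115,000 → base CHF 914,200
  CHF 914,200 × 24% = CHF 219,408

Ordinary income tax:
  CHF 475,000 × 16% = CHF 76,000
  CHF 134,000 × 25% = CHF 33,500
  CHF 92,900 × 34% = CHF 31,586
  → CHF 141,086
  Less low-income housing credit CHF 48,000 → CHF 93,086

CHF 219,408 > CHF 93,086, so the parallel minimum levy is the binding amount.

CHF 219,408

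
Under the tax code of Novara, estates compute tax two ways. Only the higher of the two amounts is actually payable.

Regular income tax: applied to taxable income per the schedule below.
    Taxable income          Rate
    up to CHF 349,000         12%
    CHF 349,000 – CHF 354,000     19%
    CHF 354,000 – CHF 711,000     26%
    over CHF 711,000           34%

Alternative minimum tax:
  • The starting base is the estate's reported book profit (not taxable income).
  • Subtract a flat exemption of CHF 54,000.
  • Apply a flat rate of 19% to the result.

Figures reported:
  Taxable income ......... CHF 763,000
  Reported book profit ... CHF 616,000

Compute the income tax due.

Regular income tax:
  CHF 349,000 × 12% = CHF 41,880
  CHF 5,000 × 19% = CHF 950
  CHF 357,000 × 26% = CHF 92,820
  CHF 52,000 × 34% = CHF 17,680
  → CHF 153,330

Alternative minimum tax:
  Base (reported book profit): CHF 616,000
  Less exemption CHF 54,000 → base CHF 562,000
  CHF 562,000 × 19% = CHF 106,780

CHF 153,330 > CHF 106,780, so the regular income tax governs.

CHF 153,330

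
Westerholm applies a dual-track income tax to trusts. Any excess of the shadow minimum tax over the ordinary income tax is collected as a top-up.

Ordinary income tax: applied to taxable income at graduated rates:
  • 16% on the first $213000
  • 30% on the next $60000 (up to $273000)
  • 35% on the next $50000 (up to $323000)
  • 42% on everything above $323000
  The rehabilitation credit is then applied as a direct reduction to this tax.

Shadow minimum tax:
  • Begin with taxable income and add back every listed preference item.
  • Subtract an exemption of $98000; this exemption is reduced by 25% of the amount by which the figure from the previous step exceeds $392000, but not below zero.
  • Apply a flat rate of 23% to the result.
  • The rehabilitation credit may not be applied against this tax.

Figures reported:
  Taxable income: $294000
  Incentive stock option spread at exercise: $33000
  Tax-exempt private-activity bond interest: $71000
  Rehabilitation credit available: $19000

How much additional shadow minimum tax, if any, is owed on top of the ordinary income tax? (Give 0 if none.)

Ordinary income tax:
  $213000 × 16% = $34080
  $60000 × 30% = $18000
  $21000 × 35% = $7350
  → $59430
  Less rehabilitation credit $19000 → $40430

Shadow minimum tax:
  Adjusted income: $294000 + $33000 + $71000 = $398000
  Exemption: $98000 − 25% × ($398000 − $392000) = $98000 − $1500 = $96500
  Base: $398000 − $96500 = $301500
  $301500 × 23% = $69345

Excess of shadow minimum tax over ordinary income tax: $69345 − $40430 = $28915.

$28915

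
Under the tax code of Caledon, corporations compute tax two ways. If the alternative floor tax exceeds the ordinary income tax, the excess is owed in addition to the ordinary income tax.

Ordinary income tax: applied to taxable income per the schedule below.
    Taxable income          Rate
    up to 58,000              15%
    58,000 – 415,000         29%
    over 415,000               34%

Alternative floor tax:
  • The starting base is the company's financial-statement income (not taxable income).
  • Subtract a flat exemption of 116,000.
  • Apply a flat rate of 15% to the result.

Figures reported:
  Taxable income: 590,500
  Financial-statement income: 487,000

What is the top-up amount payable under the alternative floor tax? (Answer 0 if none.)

0

Ordinary income tax:
  58,000 × 15% = 8,700
  357,000 × 29% = 103,530
  175,500 × 34% = 59,670
  → 171,900

Alternative floor tax:
  Base (financial-statement income): 487,000
  Less exemption 116,000 → base 371,000
  371,000 × 15% = 55,650

55,650 ≤ 171,900, so no add-on is due.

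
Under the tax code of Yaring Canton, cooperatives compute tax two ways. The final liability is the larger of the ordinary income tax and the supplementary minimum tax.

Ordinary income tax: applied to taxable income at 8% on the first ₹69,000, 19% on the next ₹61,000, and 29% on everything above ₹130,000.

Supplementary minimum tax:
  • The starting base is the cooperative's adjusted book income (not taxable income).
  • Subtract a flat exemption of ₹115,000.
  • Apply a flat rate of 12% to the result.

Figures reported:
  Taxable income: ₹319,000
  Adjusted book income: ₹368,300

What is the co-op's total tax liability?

₹71,920

Supplementary minimum tax:
  Base (adjusted book income): ₹368,300
  Less exemption ₹115,000 → base ₹253,300
  ₹253,300 × 12% = ₹30,396

Ordinary income tax:
  ₹69,000 × 8% = ₹5,520
  ₹61,000 × 19% = ₹11,590
  ₹189,000 × 29% = ₹54,810
  → ₹71,920

₹71,920 > ₹30,396, so the ordinary income tax governs.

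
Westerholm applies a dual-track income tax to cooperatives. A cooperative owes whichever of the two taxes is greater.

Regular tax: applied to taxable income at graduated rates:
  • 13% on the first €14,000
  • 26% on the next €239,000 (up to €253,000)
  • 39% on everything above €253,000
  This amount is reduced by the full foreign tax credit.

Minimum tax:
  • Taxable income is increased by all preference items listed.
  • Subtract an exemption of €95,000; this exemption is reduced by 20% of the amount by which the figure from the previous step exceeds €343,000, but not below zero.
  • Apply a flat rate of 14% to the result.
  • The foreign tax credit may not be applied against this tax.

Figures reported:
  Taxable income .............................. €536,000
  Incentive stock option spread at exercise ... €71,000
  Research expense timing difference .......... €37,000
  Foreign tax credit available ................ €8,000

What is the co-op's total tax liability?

Regular tax:
  €14,000 × 13% = €1,820
  €239,000 × 26% = €62,140
  €283,000 × 39% = €110,370
  → €174,330
  Less foreign tax credit €8,000 → €166,330

Minimum tax:
  Adjusted income: €536,000 + €71,000 + €37,000 = €644,000
  Exemption: €95,000 − 20% × (€644,000 − €343,000) = €95,000 − €60,200 = €34,800
  Base: €644,000 − €34,800 = €609,200
  €609,200 × 14% = €85,288

€166,330 > €85,288, so the regular tax governs.

€166,330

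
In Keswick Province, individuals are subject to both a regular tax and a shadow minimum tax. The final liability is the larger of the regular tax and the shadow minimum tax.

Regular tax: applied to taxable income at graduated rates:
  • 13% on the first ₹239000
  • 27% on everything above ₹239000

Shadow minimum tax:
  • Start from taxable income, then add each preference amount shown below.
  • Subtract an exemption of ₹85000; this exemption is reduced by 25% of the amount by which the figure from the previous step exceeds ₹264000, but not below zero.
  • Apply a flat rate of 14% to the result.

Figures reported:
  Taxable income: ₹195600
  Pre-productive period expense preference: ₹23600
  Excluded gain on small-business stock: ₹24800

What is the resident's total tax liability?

₹25428

Regular tax:
  ₹195600 × 13% = ₹25428

Shadow minimum tax:
  Adjusted income: ₹195600 + ₹23600 + ₹24800 = ₹244000
  Exemption: ₹244000 ≤ ₹264000, so full ₹85000 applies
  Base: ₹244000 − ₹85000 = ₹159000
  ₹159000 × 14% = ₹22260

₹25428 > ₹22260, so the regular tax governs.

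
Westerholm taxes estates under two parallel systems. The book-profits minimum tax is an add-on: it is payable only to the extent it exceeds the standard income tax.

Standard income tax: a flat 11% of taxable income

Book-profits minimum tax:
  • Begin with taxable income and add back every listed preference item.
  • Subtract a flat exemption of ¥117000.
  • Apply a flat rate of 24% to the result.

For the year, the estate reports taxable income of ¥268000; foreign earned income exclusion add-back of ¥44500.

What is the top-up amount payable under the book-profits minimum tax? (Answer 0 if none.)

Standard income tax:
  ¥268000 × 11% = ¥29480

Book-profits minimum tax:
  Adjusted income: ¥268000 + ¥44500 = ¥312500
  Less exemption ¥117000 → base ¥195500
  ¥195500 × 24% = ¥46920

Excess of book-profits minimum tax over standard income tax: ¥46920 − ¥29480 = ¥17440.

¥17440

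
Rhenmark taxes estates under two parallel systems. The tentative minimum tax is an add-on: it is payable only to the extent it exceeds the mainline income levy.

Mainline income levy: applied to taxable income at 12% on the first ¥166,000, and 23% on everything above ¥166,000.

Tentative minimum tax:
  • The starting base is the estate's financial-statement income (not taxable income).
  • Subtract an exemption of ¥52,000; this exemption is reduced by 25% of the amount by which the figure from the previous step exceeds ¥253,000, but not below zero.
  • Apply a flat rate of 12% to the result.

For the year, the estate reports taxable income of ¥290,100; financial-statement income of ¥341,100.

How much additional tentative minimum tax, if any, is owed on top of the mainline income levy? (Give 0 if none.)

¥0

Tentative minimum tax:
  Base (financial-statement income): ¥341,100
  Exemption: ¥52,000 − 25% × (¥341,100 − ¥253,000) = ¥52,000 − ¥22,025 = ¥29,975
  Base: ¥341,100 − ¥29,975 = ¥311,125
  ¥311,125 × 12% = ¥37,335

Mainline income levy:
  ¥166,000 × 12% = ¥19,920
  ¥124,100 × 23% = ¥28,543
  → ¥48,463

¥37,335 ≤ ¥48,463, so no add-on is due.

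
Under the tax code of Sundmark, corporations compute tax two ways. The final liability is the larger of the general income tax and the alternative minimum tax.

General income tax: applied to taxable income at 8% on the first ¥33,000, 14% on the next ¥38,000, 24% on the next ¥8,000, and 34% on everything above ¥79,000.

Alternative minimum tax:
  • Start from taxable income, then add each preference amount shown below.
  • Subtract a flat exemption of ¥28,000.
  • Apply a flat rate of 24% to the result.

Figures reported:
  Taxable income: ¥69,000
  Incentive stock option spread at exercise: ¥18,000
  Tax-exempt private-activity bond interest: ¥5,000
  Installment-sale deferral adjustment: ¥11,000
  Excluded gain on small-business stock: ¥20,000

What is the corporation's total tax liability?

Alternative minimum tax:
  Adjusted income: ¥69,000 + ¥18,000 + ¥5,000 + ¥11,000 + ¥20,000 = ¥123,000
  Less exemption ¥28,000 → base ¥95,000
  ¥95,000 × 24% = ¥22,800

General income tax:
  ¥33,000 × 8% = ¥2,640
  ¥36,000 × 14% = ¥5,040
  → ¥7,680

¥22,800 > ¥7,680, so the alternative minimum tax is the binding amount.

¥22,800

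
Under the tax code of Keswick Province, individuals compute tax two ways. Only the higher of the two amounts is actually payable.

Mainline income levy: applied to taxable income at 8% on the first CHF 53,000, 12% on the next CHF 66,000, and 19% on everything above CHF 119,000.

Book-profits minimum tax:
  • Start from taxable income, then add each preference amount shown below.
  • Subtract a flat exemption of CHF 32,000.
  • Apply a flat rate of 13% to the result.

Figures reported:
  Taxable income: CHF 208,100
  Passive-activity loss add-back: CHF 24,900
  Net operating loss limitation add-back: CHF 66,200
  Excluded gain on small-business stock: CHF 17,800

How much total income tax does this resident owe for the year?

Book-profits minimum tax:
  Adjusted income: CHF 208,100 + CHF 24,900 + CHF 66,200 + CHF 17,800 = CHF 317,000
  Less exemption CHF 32,000 → base CHF 285,000
  CHF 285,000 × 13% = CHF 37,050

Mainline income levy:
  CHF 53,000 × 8% = CHF 4,240
  CHF 66,000 × 12% = CHF 7,920
  CHF 89,100 × 19% = CHF 16,929
  → CHF 29,089

CHF 37,050 > CHF 29,089, so the book-profits minimum tax is the binding amount.

CHF 37,050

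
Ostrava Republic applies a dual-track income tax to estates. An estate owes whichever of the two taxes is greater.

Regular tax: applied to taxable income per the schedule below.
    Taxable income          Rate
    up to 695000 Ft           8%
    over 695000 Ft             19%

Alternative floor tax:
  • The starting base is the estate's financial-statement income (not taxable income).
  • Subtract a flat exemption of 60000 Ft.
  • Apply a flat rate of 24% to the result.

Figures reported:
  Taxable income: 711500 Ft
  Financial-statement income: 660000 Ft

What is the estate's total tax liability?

Regular tax:
  695000 Ft × 8% = 55600 Ft
  16500 Ft × 19% = 3135 Ft
  → 58735 Ft

Alternative floor tax:
  Base (financial-statement income): 660000 Ft
  Less exemption 60000 Ft → base 600000 Ft
  600000 Ft × 24% = 144000 Ft

144000 Ft > 58735 Ft, so the alternative floor tax is the binding amount.

144000 Ft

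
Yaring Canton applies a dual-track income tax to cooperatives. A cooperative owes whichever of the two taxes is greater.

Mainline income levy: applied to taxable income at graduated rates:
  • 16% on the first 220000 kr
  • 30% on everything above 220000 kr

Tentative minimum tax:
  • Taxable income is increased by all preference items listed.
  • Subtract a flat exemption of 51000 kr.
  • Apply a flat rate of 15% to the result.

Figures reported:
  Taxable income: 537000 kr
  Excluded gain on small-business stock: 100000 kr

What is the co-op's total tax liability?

130300 kr

Tentative minimum tax:
  Adjusted income: 537000 kr + 100000 kr = 637000 kr
  Less exemption 51000 kr → base 586000 kr
  586000 kr × 15% = 87900 kr

Mainline income levy:
  220000 kr × 16% = 35200 kr
  317000 kr × 30% = 95100 kr
  → 130300 kr

130300 kr > 87900 kr, so the mainline income levy governs.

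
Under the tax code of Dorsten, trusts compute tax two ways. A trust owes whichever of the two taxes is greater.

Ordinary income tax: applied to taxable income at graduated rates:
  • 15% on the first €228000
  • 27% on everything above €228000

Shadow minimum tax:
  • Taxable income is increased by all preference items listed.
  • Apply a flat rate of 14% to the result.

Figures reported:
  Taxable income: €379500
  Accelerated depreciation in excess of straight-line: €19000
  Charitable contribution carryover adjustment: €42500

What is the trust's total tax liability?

€75105

Shadow minimum tax:
  Adjusted income: €379500 + €19000 + €42500 = €441000
  €441000 × 14% = €61740

Ordinary income tax:
  €228000 × 15% = €34200
  €151500 × 27% = €40905
  → €75105

€75105 > €61740, so the ordinary income tax governs.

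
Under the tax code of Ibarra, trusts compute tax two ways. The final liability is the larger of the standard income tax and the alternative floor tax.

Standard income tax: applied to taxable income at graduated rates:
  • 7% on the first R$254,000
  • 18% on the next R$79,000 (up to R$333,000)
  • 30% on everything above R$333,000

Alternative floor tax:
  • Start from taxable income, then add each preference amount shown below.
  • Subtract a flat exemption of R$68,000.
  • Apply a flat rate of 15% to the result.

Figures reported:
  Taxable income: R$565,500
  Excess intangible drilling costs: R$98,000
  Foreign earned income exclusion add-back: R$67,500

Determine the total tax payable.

R$101,750

Standard income tax:
  R$254,000 × 7% = R$17,780
  R$79,000 × 18% = R$14,220
  R$232,500 × 30% = R$69,750
  → R$101,750

Alternative floor tax:
  Adjusted income: R$565,500 + R$98,000 + R$67,500 = R$731,000
  Less exemption R$68,000 → base R$663,000
  R$663,000 × 15% = R$99,450

R$101,750 > R$99,450, so the standard income tax governs.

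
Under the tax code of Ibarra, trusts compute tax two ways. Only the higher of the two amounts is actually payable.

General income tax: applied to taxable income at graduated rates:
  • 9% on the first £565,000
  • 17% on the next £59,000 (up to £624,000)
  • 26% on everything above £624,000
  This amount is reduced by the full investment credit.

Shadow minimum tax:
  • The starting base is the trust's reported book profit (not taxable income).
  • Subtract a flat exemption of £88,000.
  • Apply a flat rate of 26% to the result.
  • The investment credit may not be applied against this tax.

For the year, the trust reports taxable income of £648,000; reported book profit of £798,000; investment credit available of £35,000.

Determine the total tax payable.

General income tax:
  £565,000 × 9% = £50,850
  £59,000 × 17% = £10,030
  £24,000 × 26% = £6,240
  → £67,120
  Less investment credit £35,000 → £32,120

Shadow minimum tax:
  Base (reported book profit): £798,000
  Less exemption £88,000 → base £710,000
  £710,000 × 26% = £184,600

£184,600 > £32,120, so the shadow minimum tax is the binding amount.

£184,600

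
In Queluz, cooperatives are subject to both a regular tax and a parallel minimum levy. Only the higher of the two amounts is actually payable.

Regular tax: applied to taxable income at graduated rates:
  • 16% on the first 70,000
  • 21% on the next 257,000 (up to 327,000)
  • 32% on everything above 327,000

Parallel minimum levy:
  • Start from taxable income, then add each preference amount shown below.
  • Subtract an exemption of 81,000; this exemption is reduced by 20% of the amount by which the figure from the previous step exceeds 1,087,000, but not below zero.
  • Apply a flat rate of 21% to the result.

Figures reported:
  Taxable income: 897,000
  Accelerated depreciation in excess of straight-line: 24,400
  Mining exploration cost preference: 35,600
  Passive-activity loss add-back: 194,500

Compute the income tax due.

Regular tax:
  70,000 × 16% = 11,200
  257,000 × 21% = 53,970
  570,000 × 32% = 182,400
  → 247,570

Parallel minimum levy:
  Adjusted income: 897,000 + 24,400 + 35,600 + 194,500 = 1,151,500
  Exemption: 81,000 − 20% × (1,151,500 − 1,087,000) = 81,000 − 12,900 = 68,100
  Base: 1,151,500 − 68,100 = 1,083,400
  1,083,400 × 21% = 227,514

247,570 > 227,514, so the regular tax governs.

247,570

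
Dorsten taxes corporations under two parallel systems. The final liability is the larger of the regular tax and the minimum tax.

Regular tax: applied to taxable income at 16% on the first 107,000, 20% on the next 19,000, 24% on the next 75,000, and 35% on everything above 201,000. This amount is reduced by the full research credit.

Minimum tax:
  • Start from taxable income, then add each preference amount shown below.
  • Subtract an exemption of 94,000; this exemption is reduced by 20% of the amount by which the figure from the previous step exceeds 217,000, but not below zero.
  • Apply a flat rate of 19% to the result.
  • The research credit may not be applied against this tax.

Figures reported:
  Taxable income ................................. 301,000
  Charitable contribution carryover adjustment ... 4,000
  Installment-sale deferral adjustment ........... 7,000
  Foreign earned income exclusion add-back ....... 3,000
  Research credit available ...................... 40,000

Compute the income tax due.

Regular tax:
  107,000 × 16% = 17,120
  19,000 × 20% = 3,800
  75,000 × 24% = 18,000
  100,000 × 35% = 35,000
  → 73,920
  Less research credit 40,000 → 33,920

Minimum tax:
  Adjusted income: 301,000 + 4,000 + 7,000 + 3,000 = 315,000
  Exemption: 94,000 − 20% × (315,000 − 217,000) = 94,000 − 19,600 = 74,400
  Base: 315,000 − 74,400 = 240,600
  240,600 × 19% = 45,714

45,714 > 33,920, so the minimum tax is the binding amount.

45,714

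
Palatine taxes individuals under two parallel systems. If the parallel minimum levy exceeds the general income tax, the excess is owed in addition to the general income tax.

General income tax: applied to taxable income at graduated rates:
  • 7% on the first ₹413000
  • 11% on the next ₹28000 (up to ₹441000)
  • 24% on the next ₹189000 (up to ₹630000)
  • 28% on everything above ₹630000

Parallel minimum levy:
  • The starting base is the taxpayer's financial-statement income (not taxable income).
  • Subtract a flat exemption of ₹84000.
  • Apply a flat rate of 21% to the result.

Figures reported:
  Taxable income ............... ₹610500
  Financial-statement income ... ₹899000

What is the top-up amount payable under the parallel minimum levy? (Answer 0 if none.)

General income tax:
  ₹413000 × 7% = ₹28910
  ₹28000 × 11% = ₹3080
  ₹169500 × 24% = ₹40680
  → ₹72670

Parallel minimum levy:
  Base (financial-statement income): ₹899000
  Less exemption ₹84000 → base ₹815000
  ₹815000 × 21% = ₹171150

Excess of parallel minimum levy over general income tax: ₹171150 − ₹72670 = ₹98480.

₹98480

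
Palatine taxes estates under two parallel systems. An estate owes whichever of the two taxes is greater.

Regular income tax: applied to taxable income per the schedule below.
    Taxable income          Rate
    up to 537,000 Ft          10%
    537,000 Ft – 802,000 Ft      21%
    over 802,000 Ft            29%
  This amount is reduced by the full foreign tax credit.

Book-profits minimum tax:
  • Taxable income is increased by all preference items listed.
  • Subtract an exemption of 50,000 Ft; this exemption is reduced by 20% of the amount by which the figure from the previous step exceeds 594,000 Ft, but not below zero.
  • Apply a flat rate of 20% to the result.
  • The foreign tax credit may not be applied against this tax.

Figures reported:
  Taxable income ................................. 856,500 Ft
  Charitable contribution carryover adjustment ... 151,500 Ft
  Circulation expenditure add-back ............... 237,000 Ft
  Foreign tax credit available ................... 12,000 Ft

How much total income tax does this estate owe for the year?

249,000 Ft

Regular income tax:
  537,000 Ft × 10% = 53,700 Ft
  265,000 Ft × 21% = 55,650 Ft
  54,500 Ft × 29% = 15,805 Ft
  → 125,155 Ft
  Less foreign tax credit 12,000 Ft → 113,155 Ft

Book-profits minimum tax:
  Adjusted income: 856,500 Ft + 151,500 Ft + 237,000 Ft = 1,245,000 Ft
  Exemption: 20% × (1,245,000 Ft − 594,000 Ft) = 130,200 Ft ≥ 50,000 Ft, so the exemption is fully phased out
  Base: 1,245,000 Ft − 0 Ft = 1,245,000 Ft
  1,245,000 Ft × 20% = 249,000 Ft

249,000 Ft > 113,155 Ft, so the book-profits minimum tax is the binding amount.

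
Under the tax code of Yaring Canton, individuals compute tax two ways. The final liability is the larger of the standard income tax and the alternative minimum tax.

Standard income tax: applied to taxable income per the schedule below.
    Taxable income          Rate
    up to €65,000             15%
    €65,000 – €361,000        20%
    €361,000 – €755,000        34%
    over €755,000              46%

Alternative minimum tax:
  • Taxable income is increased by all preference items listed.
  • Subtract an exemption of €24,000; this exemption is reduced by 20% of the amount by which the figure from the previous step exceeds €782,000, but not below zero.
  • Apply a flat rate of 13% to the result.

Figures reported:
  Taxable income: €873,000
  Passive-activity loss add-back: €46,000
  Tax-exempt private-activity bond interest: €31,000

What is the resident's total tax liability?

Standard income tax:
  €65,000 × 15% = €9,750
  €296,000 × 20% = €59,200
  €394,000 × 34% = €133,960
  €118,000 × 46% = €54,280
  → €257,190

Alternative minimum tax:
  Adjusted income: €873,000 + €46,000 + €31,000 = €950,000
  Exemption: 20% × (€950,000 − €782,000) = €33,600 ≥ €24,000, so the exemption is fully phased out
  Base: €950,000 − €0 = €950,000
  €950,000 × 13% = €123,500

€257,190 > €123,500, so the standard income tax governs.

€257,190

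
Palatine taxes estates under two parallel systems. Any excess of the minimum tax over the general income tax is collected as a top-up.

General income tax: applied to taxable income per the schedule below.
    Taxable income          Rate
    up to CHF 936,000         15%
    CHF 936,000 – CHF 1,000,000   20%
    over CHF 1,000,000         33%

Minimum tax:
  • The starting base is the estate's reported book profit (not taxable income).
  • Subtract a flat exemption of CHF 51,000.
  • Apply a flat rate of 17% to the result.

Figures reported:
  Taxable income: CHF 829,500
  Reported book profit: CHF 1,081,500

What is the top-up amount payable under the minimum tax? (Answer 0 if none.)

General income tax:
  CHF 829,500 × 15% = CHF 124,425

Minimum tax:
  Base (reported book profit): CHF 1,081,500
  Less exemption CHF 51,000 → base CHF 1,030,500
  CHF 1,030,500 × 17% = CHF 175,185

Excess of minimum tax over general income tax: CHF 175,185 − CHF 124,425 = CHF 50,760.

CHF 50,760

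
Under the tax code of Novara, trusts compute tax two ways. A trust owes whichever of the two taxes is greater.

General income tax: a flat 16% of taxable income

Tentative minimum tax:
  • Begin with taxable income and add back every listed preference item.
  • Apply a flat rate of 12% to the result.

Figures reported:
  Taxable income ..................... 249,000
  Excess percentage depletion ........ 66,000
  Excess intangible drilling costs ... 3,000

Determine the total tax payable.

39,840

Tentative minimum tax:
  Adjusted income: 249,000 + 66,000 + 3,000 = 318,000
  318,000 × 12% = 38,160

General income tax:
  249,000 × 16% = 39,840

39,840 > 38,160, so the general income tax governs.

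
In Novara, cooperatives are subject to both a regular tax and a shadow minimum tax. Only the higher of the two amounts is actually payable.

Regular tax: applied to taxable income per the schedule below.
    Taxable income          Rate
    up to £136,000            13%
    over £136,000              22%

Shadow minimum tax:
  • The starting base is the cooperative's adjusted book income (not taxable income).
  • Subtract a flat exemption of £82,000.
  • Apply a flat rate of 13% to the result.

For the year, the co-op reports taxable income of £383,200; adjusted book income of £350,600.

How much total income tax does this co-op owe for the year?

Shadow minimum tax:
  Base (adjusted book income): £350,600
  Less exemption £82,000 → base £268,600
  £268,600 × 13% = £34,918

Regular tax:
  £136,000 × 13% = £17,680
  £247,200 × 22% = £54,384
  → £72,064

£72,064 > £34,918, so the regular tax governs.

£72,064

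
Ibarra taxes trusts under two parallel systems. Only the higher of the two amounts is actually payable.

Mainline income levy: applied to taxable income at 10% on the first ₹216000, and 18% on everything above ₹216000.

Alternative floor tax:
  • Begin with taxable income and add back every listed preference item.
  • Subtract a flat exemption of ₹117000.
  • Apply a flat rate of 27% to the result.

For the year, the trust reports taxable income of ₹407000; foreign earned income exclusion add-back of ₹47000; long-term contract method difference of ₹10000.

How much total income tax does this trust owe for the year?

₹93690

Alternative floor tax:
  Adjusted income: ₹407000 + ₹47000 + ₹10000 = ₹464000
  Less exemption ₹117000 → base ₹347000
  ₹347000 × 27% = ₹93690

Mainline income levy:
  ₹216000 × 10% = ₹21600
  ₹191000 × 18% = ₹34380
  → ₹55980

₹93690 > ₹55980, so the alternative floor tax is the binding amount.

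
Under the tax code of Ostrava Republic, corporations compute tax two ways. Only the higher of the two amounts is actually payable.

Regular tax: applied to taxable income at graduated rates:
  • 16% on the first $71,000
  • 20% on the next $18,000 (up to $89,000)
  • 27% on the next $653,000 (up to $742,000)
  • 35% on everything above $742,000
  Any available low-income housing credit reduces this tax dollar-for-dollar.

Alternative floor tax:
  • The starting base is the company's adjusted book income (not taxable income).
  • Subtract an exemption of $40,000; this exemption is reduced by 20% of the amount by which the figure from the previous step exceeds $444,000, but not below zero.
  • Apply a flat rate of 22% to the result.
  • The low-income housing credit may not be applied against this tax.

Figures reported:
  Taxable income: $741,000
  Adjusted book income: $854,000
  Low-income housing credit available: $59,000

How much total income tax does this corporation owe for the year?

$187,880

Alternative floor tax:
  Base (adjusted book income): $854,000
  Exemption: 20% × ($854,000 − $444,000) = $82,000 ≥ $40,000, so the exemption is fully phased out
  Base: $854,000 − $0 = $854,000
  $854,000 × 22% = $187,880

Regular tax:
  $71,000 × 16% = $11,360
  $18,000 × 20% = $3,600
  $652,000 × 27% = $176,040
  → $191,000
  Less low-income housing credit $59,000 → $132,000

$187,880 > $132,000, so the alternative floor tax is the binding amount.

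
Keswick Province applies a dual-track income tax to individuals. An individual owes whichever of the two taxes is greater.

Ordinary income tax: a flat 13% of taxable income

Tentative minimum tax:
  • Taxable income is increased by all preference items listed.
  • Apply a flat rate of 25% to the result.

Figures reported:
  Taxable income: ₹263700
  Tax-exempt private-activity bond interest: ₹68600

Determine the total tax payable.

Ordinary income tax:
  ₹263700 × 13% = ₹34281

Tentative minimum tax:
  Adjusted income: ₹263700 + ₹68600 = ₹332300
  ₹332300 × 25% = ₹83075

₹83075 > ₹34281, so the tentative minimum tax is the binding amount.

₹83075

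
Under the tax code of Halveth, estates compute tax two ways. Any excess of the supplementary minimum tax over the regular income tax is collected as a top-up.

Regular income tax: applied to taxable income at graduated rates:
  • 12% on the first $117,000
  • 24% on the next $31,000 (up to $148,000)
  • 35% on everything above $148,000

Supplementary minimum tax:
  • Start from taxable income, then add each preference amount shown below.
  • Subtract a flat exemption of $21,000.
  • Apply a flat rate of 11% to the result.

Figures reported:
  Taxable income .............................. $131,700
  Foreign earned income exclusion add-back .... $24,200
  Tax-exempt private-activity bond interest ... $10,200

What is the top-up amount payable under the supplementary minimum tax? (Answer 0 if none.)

$0

Regular income tax:
  $117,000 × 12% = $14,040
  $14,700 × 24% = $3,528
  → $17,568

Supplementary minimum tax:
  Adjusted income: $131,700 + $24,200 + $10,200 = $166,100
  Less exemption $21,000 → base $145,100
  $145,100 × 11% = $15,961

$15,961 ≤ $17,568, so no add-on is due.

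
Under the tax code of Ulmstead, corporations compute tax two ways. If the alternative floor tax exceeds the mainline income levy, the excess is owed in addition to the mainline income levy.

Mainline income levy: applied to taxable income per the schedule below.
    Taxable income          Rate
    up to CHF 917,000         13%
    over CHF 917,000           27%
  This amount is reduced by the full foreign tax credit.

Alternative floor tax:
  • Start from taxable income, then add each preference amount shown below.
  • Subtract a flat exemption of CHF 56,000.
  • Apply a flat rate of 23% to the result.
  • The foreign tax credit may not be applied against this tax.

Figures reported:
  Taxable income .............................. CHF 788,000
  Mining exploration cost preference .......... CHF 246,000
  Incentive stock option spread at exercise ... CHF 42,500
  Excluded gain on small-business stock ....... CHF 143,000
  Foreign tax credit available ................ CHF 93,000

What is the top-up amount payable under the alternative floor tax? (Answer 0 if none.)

CHF 258,165

Mainline income levy:
  CHF 788,000 × 13% = CHF 102,440
  Less foreign tax credit CHF 93,000 → CHF 9,440

Alternative floor tax:
  Adjusted income: CHF 788,000 + CHF 246,000 + CHF 42,500 + CHF 143,000 = CHF 1,219,500
  Less exemption CHF 56,000 → base CHF 1,163,500
  CHF 1,163,500 × 23% = CHF 267,605

Excess of alternative floor tax over mainline income levy: CHF 267,605 − CHF 9,440 = CHF 258,165.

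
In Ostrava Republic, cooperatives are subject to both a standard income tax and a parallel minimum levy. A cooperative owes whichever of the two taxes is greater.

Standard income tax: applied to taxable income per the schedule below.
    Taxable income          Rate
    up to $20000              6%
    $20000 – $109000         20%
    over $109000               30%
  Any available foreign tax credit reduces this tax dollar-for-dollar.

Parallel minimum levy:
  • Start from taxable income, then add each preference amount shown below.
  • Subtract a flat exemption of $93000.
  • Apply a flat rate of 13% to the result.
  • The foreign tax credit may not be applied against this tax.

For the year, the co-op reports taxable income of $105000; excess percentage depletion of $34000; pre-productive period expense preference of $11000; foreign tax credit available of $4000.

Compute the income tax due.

Parallel minimum levy:
  Adjusted income: $105000 + $34000 + $11000 = $150000
  Less exemption $93000 → base $57000
  $57000 × 13% = $7410

Standard income tax:
  $20000 × 6% = $1200
  $85000 × 20% = $17000
  → $18200
  Less foreign tax credit $4000 → $14200

$14200 > $7410, so the standard income tax governs.

$14200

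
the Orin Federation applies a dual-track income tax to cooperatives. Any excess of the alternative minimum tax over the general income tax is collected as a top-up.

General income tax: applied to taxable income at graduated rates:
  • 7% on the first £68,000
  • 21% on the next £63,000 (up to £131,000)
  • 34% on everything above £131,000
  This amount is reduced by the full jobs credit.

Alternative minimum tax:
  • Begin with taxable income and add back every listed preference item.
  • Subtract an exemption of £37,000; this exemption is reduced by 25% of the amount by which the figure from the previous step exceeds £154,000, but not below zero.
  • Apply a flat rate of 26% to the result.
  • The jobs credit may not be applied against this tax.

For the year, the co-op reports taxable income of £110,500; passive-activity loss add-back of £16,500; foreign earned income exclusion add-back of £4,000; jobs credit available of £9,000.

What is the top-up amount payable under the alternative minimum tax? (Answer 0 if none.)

£19,755

Alternative minimum tax:
  Adjusted income: £110,500 + £16,500 + £4,000 = £131,000
  Exemption: £131,000 ≤ £154,000, so full £37,000 applies
  Base: £131,000 − £37,000 = £94,000
  £94,000 × 26% = £24,440

General income tax:
  £68,000 × 7% = £4,760
  £42,500 × 21% = £8,925
  → £13,685
  Less jobs credit £9,000 → £4,685

Excess of alternative minimum tax over general income tax: £24,440 − £4,685 = £19,755.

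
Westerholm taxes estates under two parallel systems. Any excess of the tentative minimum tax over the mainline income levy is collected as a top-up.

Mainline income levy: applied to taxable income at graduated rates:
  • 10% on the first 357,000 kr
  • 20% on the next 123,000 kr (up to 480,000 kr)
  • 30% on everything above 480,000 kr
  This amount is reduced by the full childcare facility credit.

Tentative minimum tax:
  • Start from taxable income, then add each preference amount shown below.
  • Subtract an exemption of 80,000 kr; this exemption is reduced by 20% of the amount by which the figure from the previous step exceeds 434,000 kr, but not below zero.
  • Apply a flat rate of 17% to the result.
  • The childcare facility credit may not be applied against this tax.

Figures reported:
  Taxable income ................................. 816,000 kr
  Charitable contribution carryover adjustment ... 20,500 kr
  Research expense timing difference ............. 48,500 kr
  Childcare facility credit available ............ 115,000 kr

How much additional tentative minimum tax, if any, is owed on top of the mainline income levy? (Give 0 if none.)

Tentative minimum tax:
  Adjusted income: 816,000 kr + 20,500 kr + 48,500 kr = 885,000 kr
  Exemption: 20% × (885,000 kr − 434,000 kr) = 90,200 kr ≥ 80,000 kr, so the exemption is fully phased out
  Base: 885,000 kr − 0 kr = 885,000 kr
  885,000 kr × 17% = 150,450 kr

Mainline income levy:
  357,000 kr × 10% = 35,700 kr
  123,000 kr × 20% = 24,600 kr
  336,000 kr × 30% = 100,800 kr
  → 161,100 kr
  Less childcare facility credit 115,000 kr → 46,100 kr

Excess of tentative minimum tax over mainline income levy: 150,450 kr − 46,100 kr = 104,350 kr.

104,350 kr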